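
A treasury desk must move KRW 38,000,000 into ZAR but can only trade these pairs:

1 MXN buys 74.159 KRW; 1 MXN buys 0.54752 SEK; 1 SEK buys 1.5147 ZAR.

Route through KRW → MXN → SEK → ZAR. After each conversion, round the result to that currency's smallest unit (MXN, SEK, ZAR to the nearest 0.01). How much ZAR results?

KRW 38,000,000 ÷ 74.159 = MXN 512,412.52
MXN 512,412.52 × 0.54752 = SEK 280,556.10
SEK 280,556.10 × 1.5147 = ZAR 424,958.32

ZAR 424,958.32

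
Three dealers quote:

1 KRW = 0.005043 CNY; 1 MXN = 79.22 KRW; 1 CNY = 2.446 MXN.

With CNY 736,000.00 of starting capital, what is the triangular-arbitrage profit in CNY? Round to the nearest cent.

Profitable loop is CNY → KRW → MXN → CNY:
CNY 736,000.00 ÷ 0.005043 = KRW 145,944,874
KRW 145,944,874 ÷ 79.22 = MXN 1,842,273.09
MXN 1,842,273.09 ÷ 2.446 = CNY 753,177.88
Profit = CNY 753,177.88 − CNY 736,000.00

Profit: CNY 17,177.88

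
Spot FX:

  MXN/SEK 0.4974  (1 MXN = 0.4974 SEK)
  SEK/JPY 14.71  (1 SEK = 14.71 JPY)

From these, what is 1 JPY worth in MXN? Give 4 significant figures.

JPY/MXN = 0.1367

1 JPY ÷ 14.71 = 0.067981 SEK
0.067981 SEK ÷ 0.4974 = 0.136673 MXN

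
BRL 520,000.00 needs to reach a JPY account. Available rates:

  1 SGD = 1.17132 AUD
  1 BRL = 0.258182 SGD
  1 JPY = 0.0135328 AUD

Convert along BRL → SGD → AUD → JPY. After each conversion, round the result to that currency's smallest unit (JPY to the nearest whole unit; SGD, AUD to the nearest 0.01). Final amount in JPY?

JPY 11,620,296

BRL 520,000.00 × 0.258182 = SGD 134,254.64
SGD 134,254.64 × 1.17132 = AUD 157,255.14
AUD 157,255.14 ÷ 0.0135328 = JPY 11,620,296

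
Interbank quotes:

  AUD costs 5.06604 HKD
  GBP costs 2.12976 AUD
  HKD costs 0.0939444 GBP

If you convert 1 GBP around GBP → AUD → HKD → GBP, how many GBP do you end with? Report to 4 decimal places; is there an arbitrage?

1.0136 (arbitrage exists)

Around GBP → AUD → HKD → GBP: 1 × 2.12976 × 5.06604 × 0.0939444 = 1.013608
Product > 1; profitable direction is GBP → AUD → HKD → GBP.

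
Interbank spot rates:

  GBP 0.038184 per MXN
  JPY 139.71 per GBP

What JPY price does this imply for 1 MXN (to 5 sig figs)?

MXN/JPY = 5.3347

1 MXN × 0.038184 = 0.038184 GBP
0.038184 GBP × 139.71 = 5.33469 JPY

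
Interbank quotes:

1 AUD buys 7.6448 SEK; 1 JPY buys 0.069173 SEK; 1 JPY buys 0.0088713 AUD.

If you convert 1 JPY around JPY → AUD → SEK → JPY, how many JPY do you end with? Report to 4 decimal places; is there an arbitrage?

0.9804 (arbitrage exists)

Around JPY → AUD → SEK → JPY: 1 × 0.0088713 × 7.6448 ÷ 0.069173 = 0.980430
Product < 1; profitable direction is JPY → SEK → AUD → JPY.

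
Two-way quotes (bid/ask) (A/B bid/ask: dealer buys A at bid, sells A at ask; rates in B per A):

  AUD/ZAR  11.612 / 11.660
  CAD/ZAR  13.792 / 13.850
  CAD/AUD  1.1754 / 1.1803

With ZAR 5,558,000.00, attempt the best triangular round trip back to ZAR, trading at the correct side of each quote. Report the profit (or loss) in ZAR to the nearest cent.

Net profit: ZAR 11,995.36

Best loop ZAR → AUD → CAD → ZAR:
ZAR 5,558,000.00 ÷ 11.660 (buy AUD at ask) = AUD 476,672.38
AUD 476,672.38 ÷ 1.1803 (buy CAD at ask) = CAD 403,856.97
CAD 403,856.97 × 13.792 (sell CAD at bid) = ZAR 5,569,995.36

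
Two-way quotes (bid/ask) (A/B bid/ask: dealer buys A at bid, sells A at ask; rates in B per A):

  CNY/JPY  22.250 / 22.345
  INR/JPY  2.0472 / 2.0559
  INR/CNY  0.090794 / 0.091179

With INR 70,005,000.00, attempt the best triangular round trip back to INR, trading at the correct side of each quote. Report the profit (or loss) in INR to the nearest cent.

Net profit: INR 336,908.78

Best loop INR → JPY → CNY → INR:
INR 70,005,000.00 × 2.0472 (sell INR at bid) = JPY 143,314,236
JPY 143,314,236 ÷ 22.345 (buy CNY at ask) = CNY 6,413,704.90
CNY 6,413,704.90 ÷ 0.091179 (buy INR at ask) = INR 70,341,908.78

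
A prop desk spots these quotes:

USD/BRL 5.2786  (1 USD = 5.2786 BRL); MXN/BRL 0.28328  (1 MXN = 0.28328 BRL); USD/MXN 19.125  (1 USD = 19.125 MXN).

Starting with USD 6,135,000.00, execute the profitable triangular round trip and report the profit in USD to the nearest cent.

Profit: USD 161,702.45

Profitable loop is USD → MXN → BRL → USD:
USD 6,135,000.00 × 19.125 = MXN 117,331,875.00
MXN 117,331,875.00 × 0.28328 = BRL 33,237,773.55
BRL 33,237,773.55 ÷ 5.2786 = USD 6,296,702.45
Profit = USD 6,296,702.45 − USD 6,135,000.00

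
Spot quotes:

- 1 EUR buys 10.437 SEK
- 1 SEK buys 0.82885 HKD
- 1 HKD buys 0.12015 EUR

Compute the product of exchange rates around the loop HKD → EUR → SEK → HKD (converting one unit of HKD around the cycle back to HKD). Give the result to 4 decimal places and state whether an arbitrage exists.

1.0394 (arbitrage exists)

Around HKD → EUR → SEK → HKD: 1 × 0.12015 × 10.437 × 0.82885 = 1.039383
Product > 1; profitable direction is HKD → EUR → SEK → HKD.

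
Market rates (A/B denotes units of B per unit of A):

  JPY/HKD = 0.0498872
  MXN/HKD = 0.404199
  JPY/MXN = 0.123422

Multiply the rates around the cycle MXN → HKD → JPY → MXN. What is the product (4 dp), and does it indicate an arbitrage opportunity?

Around MXN → HKD → JPY → MXN: 1 × 0.404199 ÷ 0.0498872 × 0.123422 = 0.999997
Product ≈ 1 (deviation 0.000%, within rounding noise).

1.0000 (no arbitrage)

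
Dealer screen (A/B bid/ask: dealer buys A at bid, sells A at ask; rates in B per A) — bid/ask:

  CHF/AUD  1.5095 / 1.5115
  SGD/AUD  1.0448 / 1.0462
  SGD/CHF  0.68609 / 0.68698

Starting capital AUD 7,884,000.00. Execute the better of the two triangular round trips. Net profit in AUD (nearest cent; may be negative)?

Net profit: AUD 48,818.80

Best loop AUD → CHF → SGD → AUD:
AUD 7,884,000.00 ÷ 1.5115 (buy CHF at ask) = CHF 5,216,010.59
CHF 5,216,010.59 ÷ 0.68698 (buy SGD at ask) = SGD 7,592,667.31
SGD 7,592,667.31 × 1.0448 (sell SGD at bid) = AUD 7,932,818.80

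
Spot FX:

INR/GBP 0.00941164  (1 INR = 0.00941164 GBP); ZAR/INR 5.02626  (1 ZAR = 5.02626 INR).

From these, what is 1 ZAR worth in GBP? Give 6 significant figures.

1 ZAR × 5.02626 = 5.02626 INR
5.02626 INR × 0.00941164 = 0.0473053 GBP

ZAR/GBP = 0.0473053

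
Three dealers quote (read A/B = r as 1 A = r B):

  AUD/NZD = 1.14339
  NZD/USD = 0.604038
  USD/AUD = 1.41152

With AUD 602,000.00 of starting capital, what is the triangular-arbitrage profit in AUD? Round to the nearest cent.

Profitable loop is AUD → USD → NZD → AUD:
AUD 602,000.00 ÷ 1.41152 = USD 426,490.59
USD 426,490.59 ÷ 0.604038 = NZD 706,065.83
NZD 706,065.83 ÷ 1.14339 = AUD 617,519.68
Profit = AUD 617,519.68 − AUD 602,000.00

Profit: AUD 15,519.68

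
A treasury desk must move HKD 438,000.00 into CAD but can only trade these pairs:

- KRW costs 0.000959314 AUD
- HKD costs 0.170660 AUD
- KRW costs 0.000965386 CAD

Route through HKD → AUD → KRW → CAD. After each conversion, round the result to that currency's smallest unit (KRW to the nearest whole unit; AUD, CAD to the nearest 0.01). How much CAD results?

HKD 438,000.00 × 0.170660 = AUD 74,749.08
AUD 74,749.08 ÷ 0.000959314 = KRW 77,919,305
KRW 77,919,305 × 0.000965386 = CAD 75,222.21

CAD 75,222.21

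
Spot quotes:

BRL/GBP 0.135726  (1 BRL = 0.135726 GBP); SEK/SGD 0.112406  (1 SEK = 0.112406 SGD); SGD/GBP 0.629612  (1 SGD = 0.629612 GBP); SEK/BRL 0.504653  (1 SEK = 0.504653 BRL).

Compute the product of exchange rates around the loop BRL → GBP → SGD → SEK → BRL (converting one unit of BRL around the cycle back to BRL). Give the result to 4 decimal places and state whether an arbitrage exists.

0.9678 (arbitrage exists)

Around BRL → GBP → SGD → SEK → BRL: 1 × 0.135726 ÷ 0.629612 ÷ 0.112406 × 0.504653 = 0.967817
Product < 1; profitable direction is BRL → SEK → SGD → GBP → BRL.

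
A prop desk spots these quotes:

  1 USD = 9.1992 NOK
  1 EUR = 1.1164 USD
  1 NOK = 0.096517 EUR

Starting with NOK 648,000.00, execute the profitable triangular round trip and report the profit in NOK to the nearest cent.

Profit: NOK 5,734.35

Profitable loop is NOK → USD → EUR → NOK:
NOK 648,000.00 ÷ 9.1992 = USD 70,440.91
USD 70,440.91 ÷ 1.1164 = EUR 63,096.48
EUR 63,096.48 ÷ 0.096517 = NOK 653,734.35
Profit = NOK 653,734.35 − NOK 648,000.00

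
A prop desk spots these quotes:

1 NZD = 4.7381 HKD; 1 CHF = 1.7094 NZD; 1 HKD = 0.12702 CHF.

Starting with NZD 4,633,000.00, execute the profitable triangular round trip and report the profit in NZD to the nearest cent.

Profit: NZD 133,310.50

Profitable loop is NZD → HKD → CHF → NZD:
NZD 4,633,000.00 × 4.7381 = HKD 21,951,617.30
HKD 21,951,617.30 × 0.12702 = CHF 2,788,294.43
CHF 2,788,294.43 × 1.7094 = NZD 4,766,310.50
Profit = NZD 4,766,310.50 − NZD 4,633,000.00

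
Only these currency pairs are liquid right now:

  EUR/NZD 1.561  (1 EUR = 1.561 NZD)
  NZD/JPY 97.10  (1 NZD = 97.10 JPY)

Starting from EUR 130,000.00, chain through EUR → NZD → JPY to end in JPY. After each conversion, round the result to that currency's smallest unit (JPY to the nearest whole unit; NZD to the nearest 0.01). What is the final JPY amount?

JPY 19,704,503

EUR 130,000.00 × 1.561 = NZD 202,930.00
NZD 202,930.00 × 97.10 = JPY 19,704,503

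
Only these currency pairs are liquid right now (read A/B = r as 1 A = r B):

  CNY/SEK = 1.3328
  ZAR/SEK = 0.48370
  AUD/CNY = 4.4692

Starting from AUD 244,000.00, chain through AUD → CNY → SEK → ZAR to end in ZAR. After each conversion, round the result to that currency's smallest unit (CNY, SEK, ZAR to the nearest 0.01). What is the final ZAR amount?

AUD 244,000.00 × 4.4692 = CNY 1,090,484.80
CNY 1,090,484.80 × 1.3328 = SEK 1,453,398.14
SEK 1,453,398.14 ÷ 0.48370 = ZAR 3,004,751.17

ZAR 3,004,751.17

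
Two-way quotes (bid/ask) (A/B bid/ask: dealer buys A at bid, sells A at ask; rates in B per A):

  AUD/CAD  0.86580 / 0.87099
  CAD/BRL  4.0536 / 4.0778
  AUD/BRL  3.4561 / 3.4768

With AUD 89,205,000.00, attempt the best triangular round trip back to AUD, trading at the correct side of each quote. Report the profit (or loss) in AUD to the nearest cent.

Best loop AUD → CAD → BRL → AUD:
AUD 89,205,000.00 × 0.86580 (sell AUD at bid) = CAD 77,233,689.00
CAD 77,233,689.00 × 4.0536 (sell CAD at bid) = BRL 313,074,481.73
BRL 313,074,481.73 ÷ 3.4768 (buy AUD at ask) = AUD 90,046,733.13

Net profit: AUD 841,733.13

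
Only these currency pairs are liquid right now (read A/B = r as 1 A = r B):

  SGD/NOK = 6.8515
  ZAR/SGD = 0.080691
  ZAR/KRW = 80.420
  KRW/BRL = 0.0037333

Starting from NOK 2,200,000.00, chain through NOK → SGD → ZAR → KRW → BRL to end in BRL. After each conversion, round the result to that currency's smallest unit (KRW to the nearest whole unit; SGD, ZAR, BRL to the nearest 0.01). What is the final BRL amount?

BRL 1,194,727.56

NOK 2,200,000.00 ÷ 6.8515 = SGD 321,097.57
SGD 321,097.57 ÷ 0.080691 = ZAR 3,979,348.01
ZAR 3,979,348.01 × 80.420 = KRW 320,019,167
KRW 320,019,167 × 0.0037333 = BRL 1,194,727.56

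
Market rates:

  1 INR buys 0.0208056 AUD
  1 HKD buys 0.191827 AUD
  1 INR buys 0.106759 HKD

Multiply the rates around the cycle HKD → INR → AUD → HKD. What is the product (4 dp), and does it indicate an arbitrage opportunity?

Around HKD → INR → AUD → HKD: 1 ÷ 0.106759 × 0.0208056 ÷ 0.191827 = 1.015935
Product > 1; profitable direction is HKD → INR → AUD → HKD.

1.0159 (arbitrage exists)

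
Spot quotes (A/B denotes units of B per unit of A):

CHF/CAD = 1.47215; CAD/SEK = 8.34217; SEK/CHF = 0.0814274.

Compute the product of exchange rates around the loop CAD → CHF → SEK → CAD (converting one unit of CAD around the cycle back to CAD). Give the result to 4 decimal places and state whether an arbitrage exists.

1.0000 (no arbitrage)

Around CAD → CHF → SEK → CAD: 1 ÷ 1.47215 ÷ 0.0814274 ÷ 8.34217 = 0.999996
Product ≈ 1 (deviation 0.000%, within rounding noise).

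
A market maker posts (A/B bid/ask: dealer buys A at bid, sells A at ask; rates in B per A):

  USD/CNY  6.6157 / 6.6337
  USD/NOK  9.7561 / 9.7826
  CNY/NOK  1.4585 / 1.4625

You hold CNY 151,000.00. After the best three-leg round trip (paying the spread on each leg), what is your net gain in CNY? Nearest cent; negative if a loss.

Net profit: CNY 845.35

Best loop CNY → USD → NOK → CNY:
CNY 151,000.00 ÷ 6.6337 (buy USD at ask) = USD 22,762.56
USD 22,762.56 × 9.7561 (sell USD at bid) = NOK 222,073.82
NOK 222,073.82 ÷ 1.4625 (buy CNY at ask) = CNY 151,845.35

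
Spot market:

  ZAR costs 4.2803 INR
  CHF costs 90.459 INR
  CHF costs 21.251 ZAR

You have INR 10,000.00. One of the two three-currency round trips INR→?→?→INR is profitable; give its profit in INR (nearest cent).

Profit: INR 55.46

Profitable loop is INR → CHF → ZAR → INR:
INR 10,000.00 ÷ 90.459 = CHF 110.55
CHF 110.55 × 21.251 = ZAR 2,349.24
ZAR 2,349.24 × 4.2803 = INR 10,055.46
Profit = INR 10,055.46 − INR 10,000.00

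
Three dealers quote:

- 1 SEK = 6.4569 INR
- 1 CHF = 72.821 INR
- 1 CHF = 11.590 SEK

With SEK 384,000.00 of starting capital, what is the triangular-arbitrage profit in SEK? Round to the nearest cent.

Profitable loop is SEK → INR → CHF → SEK:
SEK 384,000.00 × 6.4569 = INR 2,479,449.60
INR 2,479,449.60 ÷ 72.821 = CHF 34,048.55
CHF 34,048.55 × 11.590 = SEK 394,622.72
Profit = SEK 394,622.72 − SEK 384,000.00

Profit: SEK 10,622.72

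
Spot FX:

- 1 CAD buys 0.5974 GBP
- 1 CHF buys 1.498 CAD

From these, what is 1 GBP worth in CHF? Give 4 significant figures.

1 GBP ÷ 0.5974 = 1.67392 CAD
1.67392 CAD ÷ 1.498 = 1.11744 CHF

GBP/CHF = 1.117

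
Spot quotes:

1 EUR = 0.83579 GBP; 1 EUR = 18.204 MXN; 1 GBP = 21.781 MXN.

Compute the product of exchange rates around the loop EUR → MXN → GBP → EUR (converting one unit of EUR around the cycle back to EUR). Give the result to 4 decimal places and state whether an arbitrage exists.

Around EUR → MXN → GBP → EUR: 1 × 18.204 ÷ 21.781 ÷ 0.83579 = 0.999981
Product ≈ 1 (deviation 0.002%, within rounding noise).

1.0000 (no arbitrage)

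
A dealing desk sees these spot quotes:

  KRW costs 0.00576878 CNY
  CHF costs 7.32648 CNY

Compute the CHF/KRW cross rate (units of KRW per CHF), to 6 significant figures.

CHF/KRW = 1270.02

1 CHF × 7.32648 = 7.32648 CNY
7.32648 CNY ÷ 0.00576878 = 1270.02 KRW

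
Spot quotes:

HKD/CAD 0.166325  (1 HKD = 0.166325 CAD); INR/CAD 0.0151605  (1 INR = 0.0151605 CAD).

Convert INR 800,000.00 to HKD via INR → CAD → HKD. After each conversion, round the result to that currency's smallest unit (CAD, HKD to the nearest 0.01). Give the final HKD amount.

HKD 72,919.89

INR 800,000.00 × 0.0151605 = CAD 12,128.40
CAD 12,128.40 ÷ 0.166325 = HKD 72,919.89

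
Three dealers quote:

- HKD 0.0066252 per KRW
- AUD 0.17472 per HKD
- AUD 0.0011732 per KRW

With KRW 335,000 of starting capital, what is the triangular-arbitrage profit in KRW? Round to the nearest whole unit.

Profit: KRW 4,528

Profitable loop is KRW → AUD → HKD → KRW:
KRW 335,000 × 0.0011732 = AUD 393.02
AUD 393.02 ÷ 0.17472 = HKD 2,249.44
HKD 2,249.44 ÷ 0.0066252 = KRW 339,528
Profit = KRW 339,528 − KRW 335,000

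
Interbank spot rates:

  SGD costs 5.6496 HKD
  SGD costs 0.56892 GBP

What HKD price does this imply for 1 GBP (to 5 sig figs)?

GBP/HKD = 9.9304

1 GBP ÷ 0.56892 = 1.75772 SGD
1.75772 SGD × 5.6496 = 9.93039 HKD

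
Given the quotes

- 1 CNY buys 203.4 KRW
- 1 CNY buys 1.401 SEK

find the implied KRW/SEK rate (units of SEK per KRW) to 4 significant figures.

KRW/SEK = 0.006888

1 KRW ÷ 203.4 = 0.00491642 CNY
0.00491642 CNY × 1.401 = 0.00688791 SEK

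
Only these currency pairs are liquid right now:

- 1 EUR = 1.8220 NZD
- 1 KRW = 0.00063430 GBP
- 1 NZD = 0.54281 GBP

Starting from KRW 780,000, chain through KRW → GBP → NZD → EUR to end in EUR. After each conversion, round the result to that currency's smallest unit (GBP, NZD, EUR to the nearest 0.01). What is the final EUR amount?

KRW 780,000 × 0.00063430 = GBP 494.75
GBP 494.75 ÷ 0.54281 = NZD 911.46
NZD 911.46 ÷ 1.8220 = EUR 500.25

EUR 500.25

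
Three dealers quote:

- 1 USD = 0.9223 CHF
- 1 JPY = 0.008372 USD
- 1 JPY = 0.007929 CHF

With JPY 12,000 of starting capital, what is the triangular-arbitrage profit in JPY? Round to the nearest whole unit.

Profit: JPY 322

Profitable loop is JPY → CHF → USD → JPY:
JPY 12,000 × 0.007929 = CHF 95.15
CHF 95.15 ÷ 0.9223 = USD 103.16
USD 103.16 ÷ 0.008372 = JPY 12,322
Profit = JPY 12,322 − JPY 12,000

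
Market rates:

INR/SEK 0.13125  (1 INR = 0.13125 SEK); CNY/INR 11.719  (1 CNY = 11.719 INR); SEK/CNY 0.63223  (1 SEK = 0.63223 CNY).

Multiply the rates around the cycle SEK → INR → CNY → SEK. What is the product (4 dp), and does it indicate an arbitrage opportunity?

1.0283 (arbitrage exists)

Around SEK → INR → CNY → SEK: 1 ÷ 0.13125 ÷ 11.719 ÷ 0.63223 = 1.028336
Product > 1; profitable direction is SEK → INR → CNY → SEK.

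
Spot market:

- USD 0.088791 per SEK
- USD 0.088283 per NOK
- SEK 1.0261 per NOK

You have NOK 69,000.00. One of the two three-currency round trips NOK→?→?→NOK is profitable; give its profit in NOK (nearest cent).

Profit: NOK 2,208.30

Profitable loop is NOK → SEK → USD → NOK:
NOK 69,000.00 × 1.0261 = SEK 70,800.90
SEK 70,800.90 × 0.088791 = USD 6,286.48
USD 6,286.48 ÷ 0.088283 = NOK 71,208.30
Profit = NOK 71,208.30 − NOK 69,000.00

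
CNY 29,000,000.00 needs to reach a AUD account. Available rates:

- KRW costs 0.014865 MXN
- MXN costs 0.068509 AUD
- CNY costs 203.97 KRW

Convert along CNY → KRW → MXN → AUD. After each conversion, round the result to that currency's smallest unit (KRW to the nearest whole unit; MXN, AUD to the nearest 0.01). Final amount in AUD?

AUD 6,023,887.27

CNY 29,000,000.00 × 203.97 = KRW 5,915,130,000
KRW 5,915,130,000 × 0.014865 = MXN 87,928,407.45
MXN 87,928,407.45 × 0.068509 = AUD 6,023,887.27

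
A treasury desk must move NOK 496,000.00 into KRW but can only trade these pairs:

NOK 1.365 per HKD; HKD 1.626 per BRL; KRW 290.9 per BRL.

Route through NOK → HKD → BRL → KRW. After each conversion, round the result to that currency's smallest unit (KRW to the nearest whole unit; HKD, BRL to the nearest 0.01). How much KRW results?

KRW 65,008,808

NOK 496,000.00 ÷ 1.365 = HKD 363,369.96
HKD 363,369.96 ÷ 1.626 = BRL 223,474.76
BRL 223,474.76 × 290.9 = KRW 65,008,808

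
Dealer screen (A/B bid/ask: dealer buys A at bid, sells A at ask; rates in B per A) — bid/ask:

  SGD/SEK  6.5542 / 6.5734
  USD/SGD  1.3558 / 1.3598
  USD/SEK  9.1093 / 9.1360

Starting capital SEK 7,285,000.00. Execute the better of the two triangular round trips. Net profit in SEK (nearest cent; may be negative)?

Best loop SEK → SGD → USD → SEK:
SEK 7,285,000.00 ÷ 6.5734 (buy SGD at ask) = SGD 1,108,254.48
SGD 1,108,254.48 ÷ 1.3598 (buy USD at ask) = USD 815,012.85
USD 815,012.85 × 9.1093 (sell USD at bid) = SEK 7,424,196.60

Net profit: SEK 139,196.60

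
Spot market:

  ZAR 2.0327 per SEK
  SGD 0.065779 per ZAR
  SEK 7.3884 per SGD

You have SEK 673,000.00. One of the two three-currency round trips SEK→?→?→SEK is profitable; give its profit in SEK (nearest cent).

Profitable loop is SEK → SGD → ZAR → SEK:
SEK 673,000.00 ÷ 7.3884 = SGD 91,088.73
SGD 91,088.73 ÷ 0.065779 = ZAR 1,384,769.21
ZAR 1,384,769.21 ÷ 2.0327 = SEK 681,246.23
Profit = SEK 681,246.23 − SEK 673,000.00

Profit: SEK 8,246.23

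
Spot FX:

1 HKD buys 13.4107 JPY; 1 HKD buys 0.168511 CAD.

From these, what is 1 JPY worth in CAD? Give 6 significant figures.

1 JPY ÷ 13.4107 = 0.0745673 HKD
0.0745673 HKD × 0.168511 = 0.0125654 CAD

JPY/CAD = 0.0125654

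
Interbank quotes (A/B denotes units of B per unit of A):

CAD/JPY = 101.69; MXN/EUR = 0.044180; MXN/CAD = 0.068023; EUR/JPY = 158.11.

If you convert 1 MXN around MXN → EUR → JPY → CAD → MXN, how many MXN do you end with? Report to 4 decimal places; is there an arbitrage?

1.0098 (arbitrage exists)

Around MXN → EUR → JPY → CAD → MXN: 1 × 0.044180 × 158.11 ÷ 101.69 ÷ 0.068023 = 1.009836
Product > 1; profitable direction is MXN → EUR → JPY → CAD → MXN.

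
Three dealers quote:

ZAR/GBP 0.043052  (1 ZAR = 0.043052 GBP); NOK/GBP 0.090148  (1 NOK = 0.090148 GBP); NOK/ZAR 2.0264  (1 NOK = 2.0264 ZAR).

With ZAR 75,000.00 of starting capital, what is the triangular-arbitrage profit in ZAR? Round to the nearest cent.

Profit: ZAR 2,499.49

Profitable loop is ZAR → NOK → GBP → ZAR:
ZAR 75,000.00 ÷ 2.0264 = NOK 37,011.45
NOK 37,011.45 × 0.090148 = GBP 3,336.51
GBP 3,336.51 ÷ 0.043052 = ZAR 77,499.49
Profit = ZAR 77,499.49 − ZAR 75,000.00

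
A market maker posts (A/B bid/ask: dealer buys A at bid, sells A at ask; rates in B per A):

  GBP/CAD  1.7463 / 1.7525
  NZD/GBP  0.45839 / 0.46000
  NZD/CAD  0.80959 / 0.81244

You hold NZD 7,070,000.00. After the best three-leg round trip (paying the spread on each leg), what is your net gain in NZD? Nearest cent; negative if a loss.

Best loop NZD → CAD → GBP → NZD:
NZD 7,070,000.00 × 0.80959 (sell NZD at bid) = CAD 5,723,801.30
CAD 5,723,801.30 ÷ 1.7525 (buy GBP at ask) = GBP 3,266,077.77
GBP 3,266,077.77 ÷ 0.46000 (buy NZD at ask) = NZD 7,100,169.08

Net profit: NZD 30,169.08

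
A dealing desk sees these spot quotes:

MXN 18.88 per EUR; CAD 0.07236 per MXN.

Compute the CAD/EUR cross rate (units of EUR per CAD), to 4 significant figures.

1 CAD ÷ 0.07236 = 13.8198 MXN
13.8198 MXN ÷ 18.88 = 0.73198 EUR

CAD/EUR = 0.7320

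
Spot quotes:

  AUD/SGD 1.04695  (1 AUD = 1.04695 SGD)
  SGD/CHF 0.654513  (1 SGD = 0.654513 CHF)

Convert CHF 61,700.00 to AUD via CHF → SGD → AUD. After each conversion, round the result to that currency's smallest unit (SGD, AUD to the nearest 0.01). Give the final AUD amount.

AUD 90,041.13

CHF 61,700.00 ÷ 0.654513 = SGD 94,268.56
SGD 94,268.56 ÷ 1.04695 = AUD 90,041.13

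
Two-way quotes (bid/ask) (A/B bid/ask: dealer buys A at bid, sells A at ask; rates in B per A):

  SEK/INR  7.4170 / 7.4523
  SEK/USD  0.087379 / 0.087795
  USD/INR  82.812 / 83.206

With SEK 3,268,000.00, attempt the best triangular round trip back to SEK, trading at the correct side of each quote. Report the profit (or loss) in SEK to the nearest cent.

Best loop SEK → INR → USD → SEK:
SEK 3,268,000.00 × 7.4170 (sell SEK at bid) = INR 24,238,756.00
INR 24,238,756.00 ÷ 83.206 (buy USD at ask) = USD 291,310.19
USD 291,310.19 ÷ 0.087795 (buy SEK at ask) = SEK 3,318,072.71

Net profit: SEK 50,072.71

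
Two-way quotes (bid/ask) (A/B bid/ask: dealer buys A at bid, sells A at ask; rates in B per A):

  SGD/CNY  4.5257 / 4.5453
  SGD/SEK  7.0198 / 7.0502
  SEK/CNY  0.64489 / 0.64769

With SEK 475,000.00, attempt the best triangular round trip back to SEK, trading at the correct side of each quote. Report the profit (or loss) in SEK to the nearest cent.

Best loop SEK → CNY → SGD → SEK:
SEK 475,000.00 × 0.64489 (sell SEK at bid) = CNY 306,322.75
CNY 306,322.75 ÷ 4.5453 (buy SGD at ask) = SGD 67,393.30
SGD 67,393.30 × 7.0198 (sell SGD at bid) = SEK 473,087.46

Net result: SEK -1,912.54 (no profitable arbitrage after spreads)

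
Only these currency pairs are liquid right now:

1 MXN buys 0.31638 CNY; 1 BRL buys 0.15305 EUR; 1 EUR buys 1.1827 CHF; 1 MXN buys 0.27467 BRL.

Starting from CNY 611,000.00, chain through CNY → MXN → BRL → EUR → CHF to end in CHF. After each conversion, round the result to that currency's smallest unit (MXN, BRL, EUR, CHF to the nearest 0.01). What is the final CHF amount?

CHF 96,017.71

CNY 611,000.00 ÷ 0.31638 = MXN 1,931,221.95
MXN 1,931,221.95 × 0.27467 = BRL 530,448.73
BRL 530,448.73 × 0.15305 = EUR 81,185.18
EUR 81,185.18 × 1.1827 = CHF 96,017.71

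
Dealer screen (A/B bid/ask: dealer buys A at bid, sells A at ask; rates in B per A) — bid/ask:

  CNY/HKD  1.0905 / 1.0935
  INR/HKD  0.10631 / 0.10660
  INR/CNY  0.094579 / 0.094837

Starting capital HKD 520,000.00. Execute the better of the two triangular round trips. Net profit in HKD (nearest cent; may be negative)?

Best loop HKD → CNY → INR → HKD:
HKD 520,000.00 ÷ 1.0935 (buy CNY at ask) = CNY 475,537.27
CNY 475,537.27 ÷ 0.094837 (buy INR at ask) = INR 5,014,258.84
INR 5,014,258.84 × 0.10631 (sell INR at bid) = HKD 533,065.86

Net profit: HKD 13,065.86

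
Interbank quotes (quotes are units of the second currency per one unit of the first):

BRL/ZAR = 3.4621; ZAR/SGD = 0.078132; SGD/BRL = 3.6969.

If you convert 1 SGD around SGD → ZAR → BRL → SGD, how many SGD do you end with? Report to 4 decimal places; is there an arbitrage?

Around SGD → ZAR → BRL → SGD: 1 ÷ 0.078132 ÷ 3.4621 ÷ 3.6969 = 0.999986
Product ≈ 1 (deviation 0.001%, within rounding noise).

1.0000 (no arbitrage)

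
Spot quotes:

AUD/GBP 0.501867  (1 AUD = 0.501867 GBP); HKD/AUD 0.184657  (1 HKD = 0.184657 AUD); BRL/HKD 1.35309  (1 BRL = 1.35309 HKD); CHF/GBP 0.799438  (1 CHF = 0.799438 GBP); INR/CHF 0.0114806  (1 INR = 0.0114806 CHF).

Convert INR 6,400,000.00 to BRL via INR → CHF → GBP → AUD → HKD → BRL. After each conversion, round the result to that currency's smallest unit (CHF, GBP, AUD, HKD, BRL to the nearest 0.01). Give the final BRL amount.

INR 6,400,000.00 × 0.0114806 = CHF 73,475.84
CHF 73,475.84 × 0.799438 = GBP 58,739.38
GBP 58,739.38 ÷ 0.501867 = AUD 117,041.73
AUD 117,041.73 ÷ 0.184657 = HKD 633,833.16
HKD 633,833.16 ÷ 1.35309 = BRL 468,433.85

BRL 468,433.85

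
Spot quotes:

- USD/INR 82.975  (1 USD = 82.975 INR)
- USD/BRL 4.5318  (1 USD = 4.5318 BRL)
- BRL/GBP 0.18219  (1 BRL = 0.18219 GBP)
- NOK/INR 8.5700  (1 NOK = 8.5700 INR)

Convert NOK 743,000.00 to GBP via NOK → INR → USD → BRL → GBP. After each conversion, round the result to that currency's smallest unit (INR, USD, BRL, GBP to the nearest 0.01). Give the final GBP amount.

NOK 743,000.00 × 8.5700 = INR 6,367,510.00
INR 6,367,510.00 ÷ 82.975 = USD 76,740.10
USD 76,740.10 × 4.5318 = BRL 347,770.79
BRL 347,770.79 × 0.18219 = GBP 63,360.36

GBP 63,360.36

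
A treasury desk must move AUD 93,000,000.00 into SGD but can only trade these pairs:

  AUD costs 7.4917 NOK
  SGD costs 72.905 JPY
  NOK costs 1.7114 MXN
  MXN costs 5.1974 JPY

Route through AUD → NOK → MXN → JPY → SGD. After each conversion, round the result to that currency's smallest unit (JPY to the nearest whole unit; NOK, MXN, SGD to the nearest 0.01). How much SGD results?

SGD 85,004,845.44

AUD 93,000,000.00 × 7.4917 = NOK 696,728,100.00
NOK 696,728,100.00 × 1.7114 = MXN 1,192,380,470.34
MXN 1,192,380,470.34 × 5.1974 = JPY 6,197,278,257
JPY 6,197,278,257 ÷ 72.905 = SGD 85,004,845.44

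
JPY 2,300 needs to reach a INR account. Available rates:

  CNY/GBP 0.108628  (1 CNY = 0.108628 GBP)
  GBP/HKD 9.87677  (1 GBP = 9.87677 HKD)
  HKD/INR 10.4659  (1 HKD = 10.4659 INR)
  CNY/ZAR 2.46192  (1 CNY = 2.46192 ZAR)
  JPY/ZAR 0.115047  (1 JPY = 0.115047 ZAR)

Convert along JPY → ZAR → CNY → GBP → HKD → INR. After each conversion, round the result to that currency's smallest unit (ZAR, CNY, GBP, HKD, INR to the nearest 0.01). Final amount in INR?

INR 1,207.35

JPY 2,300 × 0.115047 = ZAR 264.61
ZAR 264.61 ÷ 2.46192 = CNY 107.48
CNY 107.48 × 0.108628 = GBP 11.68
GBP 11.68 × 9.87677 = HKD 115.36
HKD 115.36 × 10.4659 = INR 1,207.35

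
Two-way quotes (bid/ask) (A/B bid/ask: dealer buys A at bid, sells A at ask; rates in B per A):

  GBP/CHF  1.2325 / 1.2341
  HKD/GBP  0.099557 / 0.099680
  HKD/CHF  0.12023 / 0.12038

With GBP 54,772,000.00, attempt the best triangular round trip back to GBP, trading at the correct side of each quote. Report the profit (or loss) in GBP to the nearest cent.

Best loop GBP → CHF → HKD → GBP:
GBP 54,772,000.00 × 1.2325 (sell GBP at bid) = CHF 67,506,490.00
CHF 67,506,490.00 ÷ 0.12038 (buy HKD at ask) = HKD 560,778,285.43
HKD 560,778,285.43 × 0.099557 (sell HKD at bid) = GBP 55,829,403.76

Net profit: GBP 1,057,403.76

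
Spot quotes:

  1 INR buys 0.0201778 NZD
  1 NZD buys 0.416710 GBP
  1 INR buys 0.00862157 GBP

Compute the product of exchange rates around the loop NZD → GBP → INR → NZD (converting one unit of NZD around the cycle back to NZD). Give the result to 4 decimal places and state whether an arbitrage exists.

0.9753 (arbitrage exists)

Around NZD → GBP → INR → NZD: 1 × 0.416710 ÷ 0.00862157 × 0.0201778 = 0.975262
Product < 1; profitable direction is NZD → INR → GBP → NZD.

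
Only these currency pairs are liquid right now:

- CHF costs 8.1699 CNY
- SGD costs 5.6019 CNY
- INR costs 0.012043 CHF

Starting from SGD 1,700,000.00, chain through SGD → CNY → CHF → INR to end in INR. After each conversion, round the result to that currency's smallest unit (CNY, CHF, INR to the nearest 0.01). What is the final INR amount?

SGD 1,700,000.00 × 5.6019 = CNY 9,523,230.00
CNY 9,523,230.00 ÷ 8.1699 = CHF 1,165,648.29
CHF 1,165,648.29 ÷ 0.012043 = INR 96,790,524.79

INR 96,790,524.79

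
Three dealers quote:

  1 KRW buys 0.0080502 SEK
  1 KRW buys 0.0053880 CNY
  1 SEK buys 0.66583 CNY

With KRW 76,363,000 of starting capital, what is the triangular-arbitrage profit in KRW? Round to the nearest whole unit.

Profitable loop is KRW → CNY → SEK → KRW:
KRW 76,363,000 × 0.0053880 = CNY 411,443.84
CNY 411,443.84 ÷ 0.66583 = SEK 617,941.28
SEK 617,941.28 ÷ 0.0080502 = KRW 76,760,985
Profit = KRW 76,760,985 − KRW 76,363,000

Profit: KRW 397,985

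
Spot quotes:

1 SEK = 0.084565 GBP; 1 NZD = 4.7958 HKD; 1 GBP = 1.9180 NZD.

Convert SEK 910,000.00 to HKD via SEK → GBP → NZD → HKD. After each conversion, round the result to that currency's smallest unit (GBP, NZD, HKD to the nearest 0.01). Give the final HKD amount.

HKD 707,850.78

SEK 910,000.00 × 0.084565 = GBP 76,954.15
GBP 76,954.15 × 1.9180 = NZD 147,598.06
NZD 147,598.06 × 4.7958 = HKD 707,850.78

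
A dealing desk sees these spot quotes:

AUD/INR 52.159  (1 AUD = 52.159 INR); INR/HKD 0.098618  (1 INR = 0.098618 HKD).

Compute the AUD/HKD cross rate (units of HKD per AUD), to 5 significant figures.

AUD/HKD = 5.1438

1 AUD × 52.159 = 52.159 INR
52.159 INR × 0.098618 = 5.14382 HKD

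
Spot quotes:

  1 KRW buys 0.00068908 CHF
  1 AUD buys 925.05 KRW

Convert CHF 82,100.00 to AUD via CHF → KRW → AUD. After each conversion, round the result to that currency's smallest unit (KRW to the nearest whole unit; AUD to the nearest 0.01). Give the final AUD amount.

AUD 128,797.76

CHF 82,100.00 ÷ 0.00068908 = KRW 119,144,366
KRW 119,144,366 ÷ 925.05 = AUD 128,797.76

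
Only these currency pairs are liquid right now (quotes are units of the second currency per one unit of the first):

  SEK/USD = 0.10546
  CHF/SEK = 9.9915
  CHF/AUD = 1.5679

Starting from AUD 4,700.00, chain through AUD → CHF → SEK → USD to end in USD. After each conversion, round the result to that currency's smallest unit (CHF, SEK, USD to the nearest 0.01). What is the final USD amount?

USD 3,158.62

AUD 4,700.00 ÷ 1.5679 = CHF 2,997.64
CHF 2,997.64 × 9.9915 = SEK 29,950.92
SEK 29,950.92 × 0.10546 = USD 3,158.62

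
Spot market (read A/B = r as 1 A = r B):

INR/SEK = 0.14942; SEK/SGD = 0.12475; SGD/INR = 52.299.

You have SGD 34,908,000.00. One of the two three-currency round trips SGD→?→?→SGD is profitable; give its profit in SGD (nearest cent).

Profit: SGD 900,183.97

Profitable loop is SGD → SEK → INR → SGD:
SGD 34,908,000.00 ÷ 0.12475 = SEK 279,823,647.29
SEK 279,823,647.29 ÷ 0.14942 = INR 1,872,732,213.19
INR 1,872,732,213.19 ÷ 52.299 = SGD 35,808,183.97
Profit = SGD 35,808,183.97 − SGD 34,908,000.00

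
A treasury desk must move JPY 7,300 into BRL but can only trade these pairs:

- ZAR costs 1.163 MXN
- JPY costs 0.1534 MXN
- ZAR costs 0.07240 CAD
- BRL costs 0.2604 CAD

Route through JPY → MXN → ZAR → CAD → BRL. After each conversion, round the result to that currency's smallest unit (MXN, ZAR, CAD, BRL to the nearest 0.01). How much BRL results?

JPY 7,300 × 0.1534 = MXN 1,119.82
MXN 1,119.82 ÷ 1.163 = ZAR 962.87
ZAR 962.87 × 0.07240 = CAD 69.71
CAD 69.71 ÷ 0.2604 = BRL 267.70

BRL 267.70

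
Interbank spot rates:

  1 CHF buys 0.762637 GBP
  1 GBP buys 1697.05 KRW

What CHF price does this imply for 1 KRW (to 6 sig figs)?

1 KRW ÷ 1697.05 = 0.000589258 GBP
0.000589258 GBP ÷ 0.762637 = 0.000772658 CHF

KRW/CHF = 0.000772658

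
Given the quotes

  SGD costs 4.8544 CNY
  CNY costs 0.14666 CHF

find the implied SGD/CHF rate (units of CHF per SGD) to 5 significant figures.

1 SGD × 4.8544 = 4.8544 CNY
4.8544 CNY × 0.14666 = 0.711946 CHF

SGD/CHF = 0.71195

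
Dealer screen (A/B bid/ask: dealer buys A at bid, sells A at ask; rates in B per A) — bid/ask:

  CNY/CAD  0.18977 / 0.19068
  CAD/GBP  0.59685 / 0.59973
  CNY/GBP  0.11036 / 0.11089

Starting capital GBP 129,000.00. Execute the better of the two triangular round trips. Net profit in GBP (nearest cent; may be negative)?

Best loop GBP → CNY → CAD → GBP:
GBP 129,000.00 ÷ 0.11089 (buy CNY at ask) = CNY 1,163,315.00
CNY 1,163,315.00 × 0.18977 (sell CNY at bid) = CAD 220,762.29
CAD 220,762.29 × 0.59685 (sell CAD at bid) = GBP 131,761.97

Net profit: GBP 2,761.97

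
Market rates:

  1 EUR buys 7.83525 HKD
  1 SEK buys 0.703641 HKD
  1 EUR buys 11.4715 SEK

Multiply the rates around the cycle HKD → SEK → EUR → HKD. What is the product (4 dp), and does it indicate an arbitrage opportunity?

Around HKD → SEK → EUR → HKD: 1 ÷ 0.703641 ÷ 11.4715 × 7.83525 = 0.970692
Product < 1; profitable direction is HKD → EUR → SEK → HKD.

0.9707 (arbitrage exists)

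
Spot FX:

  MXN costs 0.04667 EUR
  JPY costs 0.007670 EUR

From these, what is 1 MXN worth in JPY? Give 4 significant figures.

1 MXN × 0.04667 = 0.04667 EUR
0.04667 EUR ÷ 0.007670 = 6.08475 JPY

MXN/JPY = 6.085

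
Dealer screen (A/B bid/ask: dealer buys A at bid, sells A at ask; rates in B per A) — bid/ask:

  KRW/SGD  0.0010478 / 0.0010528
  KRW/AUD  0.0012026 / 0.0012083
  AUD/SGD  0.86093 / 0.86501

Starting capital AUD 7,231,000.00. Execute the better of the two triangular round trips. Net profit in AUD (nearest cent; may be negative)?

Best loop AUD → KRW → SGD → AUD:
AUD 7,231,000.00 ÷ 0.0012083 (buy KRW at ask) = KRW 5,984,440,950
KRW 5,984,440,950 × 0.0010478 (sell KRW at bid) = SGD 6,270,497.23
SGD 6,270,497.23 ÷ 0.86501 (buy AUD at ask) = AUD 7,249,045.94

Net profit: AUD 18,045.94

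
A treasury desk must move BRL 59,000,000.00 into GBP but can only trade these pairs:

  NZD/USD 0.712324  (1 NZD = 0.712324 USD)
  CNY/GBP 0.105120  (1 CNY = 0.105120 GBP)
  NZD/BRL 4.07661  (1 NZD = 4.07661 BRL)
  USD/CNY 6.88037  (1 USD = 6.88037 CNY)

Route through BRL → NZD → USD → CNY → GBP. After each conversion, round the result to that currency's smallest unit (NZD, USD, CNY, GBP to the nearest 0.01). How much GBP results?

GBP 7,456,372.04

BRL 59,000,000.00 ÷ 4.07661 = NZD 14,472,809.52
NZD 14,472,809.52 × 0.712324 = USD 10,309,329.57
USD 10,309,329.57 × 6.88037 = CNY 70,932,001.89
CNY 70,932,001.89 × 0.105120 = GBP 7,456,372.04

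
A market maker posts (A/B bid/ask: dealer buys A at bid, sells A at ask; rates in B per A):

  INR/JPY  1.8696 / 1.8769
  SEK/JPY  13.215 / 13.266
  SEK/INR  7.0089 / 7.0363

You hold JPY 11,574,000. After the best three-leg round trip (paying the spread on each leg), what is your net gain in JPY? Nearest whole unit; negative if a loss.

Net profit: JPY 7,509

Best loop JPY → INR → SEK → JPY:
JPY 11,574,000 ÷ 1.8769 (buy INR at ask) = INR 6,166,551.23
INR 6,166,551.23 ÷ 7.0363 (buy SEK at ask) = SEK 876,391.18
SEK 876,391.18 × 13.215 (sell SEK at bid) = JPY 11,581,509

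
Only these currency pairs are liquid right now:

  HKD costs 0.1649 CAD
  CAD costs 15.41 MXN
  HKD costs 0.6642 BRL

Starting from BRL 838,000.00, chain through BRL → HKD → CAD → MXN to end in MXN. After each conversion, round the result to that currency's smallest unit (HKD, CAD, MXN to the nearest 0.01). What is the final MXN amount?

BRL 838,000.00 ÷ 0.6642 = HKD 1,261,668.17
HKD 1,261,668.17 × 0.1649 = CAD 208,049.08
CAD 208,049.08 × 15.41 = MXN 3,206,036.32

MXN 3,206,036.32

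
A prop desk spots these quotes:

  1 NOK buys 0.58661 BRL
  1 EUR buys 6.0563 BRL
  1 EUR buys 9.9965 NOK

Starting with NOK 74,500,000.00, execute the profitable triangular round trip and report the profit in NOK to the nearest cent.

Profitable loop is NOK → EUR → BRL → NOK:
NOK 74,500,000.00 ÷ 9.9965 = EUR 7,452,608.41
EUR 7,452,608.41 × 6.0563 = BRL 45,135,232.33
BRL 45,135,232.33 ÷ 0.58661 = NOK 76,942,487.05
Profit = NOK 76,942,487.05 − NOK 74,500,000.00

Profit: NOK 2,442,487.05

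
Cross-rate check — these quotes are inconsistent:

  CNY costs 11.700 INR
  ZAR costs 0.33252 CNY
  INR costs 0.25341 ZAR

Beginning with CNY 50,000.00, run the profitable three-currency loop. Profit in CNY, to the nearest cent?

Profit: CNY 715.72

Profitable loop is CNY → ZAR → INR → CNY:
CNY 50,000.00 ÷ 0.33252 = ZAR 150,366.90
ZAR 150,366.90 ÷ 0.25341 = INR 593,373.96
INR 593,373.96 ÷ 11.700 = CNY 50,715.72
Profit = CNY 50,715.72 − CNY 50,000.00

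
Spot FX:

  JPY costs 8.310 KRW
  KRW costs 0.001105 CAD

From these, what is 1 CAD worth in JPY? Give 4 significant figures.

1 CAD ÷ 0.001105 = 904.977 KRW
904.977 KRW ÷ 8.310 = 108.902 JPY

CAD/JPY = 108.9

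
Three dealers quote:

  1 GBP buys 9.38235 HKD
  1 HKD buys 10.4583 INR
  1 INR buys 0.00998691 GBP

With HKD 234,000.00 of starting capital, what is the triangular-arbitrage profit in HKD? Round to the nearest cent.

Profitable loop is HKD → GBP → INR → HKD:
HKD 234,000.00 ÷ 9.38235 = GBP 24,940.45
GBP 24,940.45 ÷ 0.00998691 = INR 2,497,313.65
INR 2,497,313.65 ÷ 10.4583 = HKD 238,787.72
Profit = HKD 238,787.72 − HKD 234,000.00

Profit: HKD 4,787.72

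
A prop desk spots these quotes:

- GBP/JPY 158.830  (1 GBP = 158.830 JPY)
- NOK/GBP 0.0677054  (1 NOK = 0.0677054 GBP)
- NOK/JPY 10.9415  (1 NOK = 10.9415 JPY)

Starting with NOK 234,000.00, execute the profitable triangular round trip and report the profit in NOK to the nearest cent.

Profitable loop is NOK → JPY → GBP → NOK:
NOK 234,000.00 × 10.9415 = JPY 2,560,311
JPY 2,560,311 ÷ 158.830 = GBP 16,119.82
GBP 16,119.82 ÷ 0.0677054 = NOK 238,087.66
Profit = NOK 238,087.66 − NOK 234,000.00

Profit: NOK 4,087.66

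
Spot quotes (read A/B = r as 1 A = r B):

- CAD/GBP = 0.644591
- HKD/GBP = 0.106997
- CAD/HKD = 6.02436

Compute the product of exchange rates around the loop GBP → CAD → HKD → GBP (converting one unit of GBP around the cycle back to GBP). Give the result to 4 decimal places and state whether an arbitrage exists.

1.0000 (no arbitrage)

Around GBP → CAD → HKD → GBP: 1 ÷ 0.644591 × 6.02436 × 0.106997 = 0.999996
Product ≈ 1 (deviation 0.000%, within rounding noise).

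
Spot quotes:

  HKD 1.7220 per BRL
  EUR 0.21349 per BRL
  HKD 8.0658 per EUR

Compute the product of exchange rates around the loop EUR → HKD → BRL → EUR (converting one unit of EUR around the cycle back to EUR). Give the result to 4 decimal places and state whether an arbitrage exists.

1.0000 (no arbitrage)

Around EUR → HKD → BRL → EUR: 1 × 8.0658 ÷ 1.7220 × 0.21349 = 0.999981
Product ≈ 1 (deviation 0.002%, within rounding noise).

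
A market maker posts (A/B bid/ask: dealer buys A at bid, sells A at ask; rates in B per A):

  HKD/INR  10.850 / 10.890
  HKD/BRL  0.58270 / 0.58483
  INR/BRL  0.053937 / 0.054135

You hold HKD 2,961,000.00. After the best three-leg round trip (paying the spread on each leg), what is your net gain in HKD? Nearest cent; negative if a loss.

Best loop HKD → INR → BRL → HKD:
HKD 2,961,000.00 × 10.850 (sell HKD at bid) = INR 32,126,850.00
INR 32,126,850.00 × 0.053937 (sell INR at bid) = BRL 1,732,825.91
BRL 1,732,825.91 ÷ 0.58483 (buy HKD at ask) = HKD 2,962,956.60

Net profit: HKD 1,956.60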